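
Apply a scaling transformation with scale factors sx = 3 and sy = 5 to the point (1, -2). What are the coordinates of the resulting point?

Scaling matrix:
[[3, 0], [0, 5]]
Result: (1 × 3, -2 × 5) = (3, -10)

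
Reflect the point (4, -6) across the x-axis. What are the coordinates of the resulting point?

Reflection across x-axis: (4, -6) → (4, 6)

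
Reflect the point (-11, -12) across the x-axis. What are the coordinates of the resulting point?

Reflection across x-axis: (-11, -12) → (-11, 12)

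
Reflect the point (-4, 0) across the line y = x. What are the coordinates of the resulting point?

Reflection across line y = x: (-4, 0) → (0, -4)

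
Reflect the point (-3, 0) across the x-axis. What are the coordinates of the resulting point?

Reflection across x-axis: (-3, 0) → (-3, 0)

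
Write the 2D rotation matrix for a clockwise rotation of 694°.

Rotation matrix formula: [[cos θ, -sin θ], [sin θ, cos θ]]
A clockwise rotation by 694° is equivalent to a counterclockwise rotation by -694°.
For θ = -694°:
cos(-694°) = 0.8988
sin(-694°) = 0.4384
Result: [[0.8988, -0.4384], [0.4384, 0.8988]]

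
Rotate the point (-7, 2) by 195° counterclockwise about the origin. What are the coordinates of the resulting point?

Rotation matrix for 195°: [[cos 195°, -sin 195°], [sin 195°, cos 195°]] ≈ [[-0.965926, 0.258819], [-0.258819, -0.965926]]
[[-0.965926, 0.258819], [-0.258819, -0.965926]] × [-7, 2]ᵀ ≈ [7.2791, -0.1201]ᵀ
Result: (7.2791, -0.1201)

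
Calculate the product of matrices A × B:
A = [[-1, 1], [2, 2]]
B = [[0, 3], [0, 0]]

Matrix multiplication:
C[0][0] = -1×0 + 1×0 = 0
C[0][1] = -1×3 + 1×0 = -3
C[1][0] = 2×0 + 2×0 = 0
C[1][1] = 2×3 + 2×0 = 6
Result: [[0, -3], [0, 6]]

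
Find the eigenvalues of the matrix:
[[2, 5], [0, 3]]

Characteristic equation: det(A - λI) = 0
λ² - (trace)λ + (det) = 0
trace = 2 + 3 = 5, det = (2)(3) - (5)(0) = 6
λ² - (5)λ + (6) = 0
λ = (5 ± √((5)² - 4·(6))) / 2 = (5 ± √1) / 2
Solving: λ = 2, 3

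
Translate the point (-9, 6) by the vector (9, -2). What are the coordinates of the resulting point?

Translation by (9, -2) (homogeneous matrix [[1, 0, 9], [0, 1, -2], [0, 0, 1]]):
x' = -9 + 9 = 0
y' = 6 + -2 = 4
Result: (0, 4)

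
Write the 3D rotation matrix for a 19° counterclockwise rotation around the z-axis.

Rotation matrix for counterclockwise 19° around z-axis:
cos(19°) = 0.9455, sin(19°) = 0.3256
Result: [[0.9455, -0.3256, 0], [0.3256, 0.9455, 0], [0, 0, 1]]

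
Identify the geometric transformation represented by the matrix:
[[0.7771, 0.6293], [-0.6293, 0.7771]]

This matrix represents: rotation by 321° counterclockwise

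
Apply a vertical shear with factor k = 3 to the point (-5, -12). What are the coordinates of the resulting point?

Shear matrix for vertical shear with factor k = 3:
[[1, 0], [3, 1]]
Result: (-5, -12) → (-5, -27)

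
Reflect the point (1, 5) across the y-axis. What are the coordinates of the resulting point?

Reflection across y-axis: (1, 5) → (-1, 5)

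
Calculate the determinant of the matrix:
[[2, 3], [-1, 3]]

For a 2×2 matrix [[a, b], [c, d]], det = ad - bc
det = (2)(3) - (3)(-1) = 6 - -3 = 9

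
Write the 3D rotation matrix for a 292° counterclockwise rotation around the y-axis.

Rotation matrix for counterclockwise 292° around y-axis:
cos(292°) = 0.3746, sin(292°) = -0.9272
Result: [[0.3746, 0, -0.9272], [0, 1, 0], [0.9272, 0, 0.3746]]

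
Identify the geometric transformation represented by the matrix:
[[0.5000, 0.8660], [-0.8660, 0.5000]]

This matrix represents: rotation by 300° counterclockwise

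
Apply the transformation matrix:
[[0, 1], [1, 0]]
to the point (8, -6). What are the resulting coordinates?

Matrix multiplication:
[[0, 1], [1, 0]] × [8, -6]ᵀ
= [(0)(8) + (1)(-6), (1)(8) + (0)(-6)]ᵀ
= [-6, 8]ᵀ
Result: (-6, 8)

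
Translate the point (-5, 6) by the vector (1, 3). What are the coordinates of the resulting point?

Translation by (1, 3) (homogeneous matrix [[1, 0, 1], [0, 1, 3], [0, 0, 1]]):
x' = -5 + 1 = -4
y' = 6 + 3 = 9
Result: (-4, 9)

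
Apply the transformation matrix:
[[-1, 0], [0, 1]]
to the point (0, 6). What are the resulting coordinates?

Matrix multiplication:
[[-1, 0], [0, 1]] × [0, 6]ᵀ
= [(-1)(0) + (0)(6), (0)(0) + (1)(6)]ᵀ
= [0, 6]ᵀ
Result: (0, 6)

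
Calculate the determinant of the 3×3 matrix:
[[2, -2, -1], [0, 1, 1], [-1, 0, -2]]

Expansion along first row:
det = 2·det([[1,1],[0,-2]]) - -2·det([[0,1],[-1,-2]]) + -1·det([[0,1],[-1,0]])
    = 2·(1·-2 - 1·0) - -2·(0·-2 - 1·-1) + -1·(0·0 - 1·-1)
    = 2·-2 - -2·1 + -1·1
    = -4 + 2 + -1 = -3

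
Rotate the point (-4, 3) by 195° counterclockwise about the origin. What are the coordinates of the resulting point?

Rotation matrix for 195°: [[cos 195°, -sin 195°], [sin 195°, cos 195°]] ≈ [[-0.965926, 0.258819], [-0.258819, -0.965926]]
[[-0.965926, 0.258819], [-0.258819, -0.965926]] × [-4, 3]ᵀ ≈ [4.6402, -1.8625]ᵀ
Result: (4.6402, -1.8625)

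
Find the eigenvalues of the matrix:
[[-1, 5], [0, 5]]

Characteristic equation: det(A - λI) = 0
λ² - (trace)λ + (det) = 0
trace = -1 + 5 = 4, det = (-1)(5) - (5)(0) = -5
λ² - (4)λ + (-5) = 0
λ = (4 ± √((4)² - 4·(-5))) / 2 = (4 ± √36) / 2
Solving: λ = -1, 5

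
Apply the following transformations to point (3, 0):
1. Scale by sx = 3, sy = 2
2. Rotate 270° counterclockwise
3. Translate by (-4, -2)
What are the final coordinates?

Step 1: Scale → (9, 0)
Step 2: Rotate 270° → (0, -9)
Step 3: Translate → (-4, -11)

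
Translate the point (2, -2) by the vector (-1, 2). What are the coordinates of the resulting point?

Translation by (-1, 2) (homogeneous matrix [[1, 0, -1], [0, 1, 2], [0, 0, 1]]):
x' = 2 + -1 = 1
y' = -2 + 2 = 0
Result: (1, 0)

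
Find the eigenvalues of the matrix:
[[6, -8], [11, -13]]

Characteristic equation: det(A - λI) = 0
λ² - (trace)λ + (det) = 0
trace = 6 + -13 = -7, det = (6)(-13) - (-8)(11) = 10
λ² - (-7)λ + (10) = 0
λ = (-7 ± √((-7)² - 4·(10))) / 2 = (-7 ± √9) / 2
Solving: λ = -5, -2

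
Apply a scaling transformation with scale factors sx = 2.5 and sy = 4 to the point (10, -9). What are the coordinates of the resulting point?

Scaling matrix:
[[2.50, 0], [0, 4]]
Result: (10 × 2.5, -9 × 4) = (25, -36)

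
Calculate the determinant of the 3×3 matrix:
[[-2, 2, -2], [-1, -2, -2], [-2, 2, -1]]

Expansion along first row:
det = -2·det([[-2,-2],[2,-1]]) - 2·det([[-1,-2],[-2,-1]]) + -2·det([[-1,-2],[-2,2]])
    = -2·(-2·-1 - -2·2) - 2·(-1·-1 - -2·-2) + -2·(-1·2 - -2·-2)
    = -2·6 - 2·-3 + -2·-6
    = -12 + 6 + 12 = 6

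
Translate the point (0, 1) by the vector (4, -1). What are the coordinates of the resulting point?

Translation by (4, -1) (homogeneous matrix [[1, 0, 4], [0, 1, -1], [0, 0, 1]]):
x' = 0 + 4 = 4
y' = 1 + -1 = 0
Result: (4, 0)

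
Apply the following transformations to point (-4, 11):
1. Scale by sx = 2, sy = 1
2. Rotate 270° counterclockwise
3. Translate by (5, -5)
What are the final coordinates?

Step 1: Scale → (-8, 11)
Step 2: Rotate 270° → (11, 8)
Step 3: Translate → (16, 3)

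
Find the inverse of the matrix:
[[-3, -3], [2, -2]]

For [[a,b],[c,d]], inverse = (1/det)·[[d,-b],[-c,a]]
det = (-3)(-2) - (-3)(2) = 6 - -6 = 12
Inverse = (1/12)·[[-2, 3], [-2, -3]]
= [[-1/6, 1/4], [-1/6, -1/4]]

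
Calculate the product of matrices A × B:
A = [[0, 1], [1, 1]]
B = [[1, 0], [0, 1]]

Matrix multiplication:
C[0][0] = 0×1 + 1×0 = 0
C[0][1] = 0×0 + 1×1 = 1
C[1][0] = 1×1 + 1×0 = 1
C[1][1] = 1×0 + 1×1 = 1
Result: [[0, 1], [1, 1]]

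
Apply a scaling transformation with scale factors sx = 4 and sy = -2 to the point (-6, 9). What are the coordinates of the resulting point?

Scaling matrix:
[[4, 0], [0, -2]]
Result: (-6 × 4, 9 × -2) = (-24, -18)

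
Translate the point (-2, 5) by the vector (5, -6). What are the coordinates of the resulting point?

Translation by (5, -6) (homogeneous matrix [[1, 0, 5], [0, 1, -6], [0, 0, 1]]):
x' = -2 + 5 = 3
y' = 5 + -6 = -1
Result: (3, -1)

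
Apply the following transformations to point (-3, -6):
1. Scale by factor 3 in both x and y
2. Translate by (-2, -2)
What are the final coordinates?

Step 1: Scale (-3, -6) by 3 → (-9, -18)
Step 2: Translate by (-2, -2) → (-11, -20)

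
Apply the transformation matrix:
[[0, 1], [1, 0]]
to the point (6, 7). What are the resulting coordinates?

Matrix multiplication:
[[0, 1], [1, 0]] × [6, 7]ᵀ
= [(0)(6) + (1)(7), (1)(6) + (0)(7)]ᵀ
= [7, 6]ᵀ
Result: (7, 6)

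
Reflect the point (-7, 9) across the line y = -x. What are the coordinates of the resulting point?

Reflection across line y = -x: (-7, 9) → (-9, 7)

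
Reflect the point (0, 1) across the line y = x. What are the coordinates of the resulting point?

Reflection across line y = x: (0, 1) → (1, 0)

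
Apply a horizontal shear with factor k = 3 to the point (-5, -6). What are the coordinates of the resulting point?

Shear matrix for horizontal shear with factor k = 3:
[[1, 3], [0, 1]]
Result: (-5, -6) → (-23, -6)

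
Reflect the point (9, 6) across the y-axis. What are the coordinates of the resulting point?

Reflection across y-axis: (9, 6) → (-9, 6)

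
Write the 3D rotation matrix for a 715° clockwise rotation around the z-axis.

Rotation matrix for clockwise 715° around z-axis:
A clockwise rotation by 715° is a counterclockwise rotation by -715°.
cos(-715°) = 0.9962, sin(-715°) = 0.0872
Result: [[0.9962, -0.0872, 0], [0.0872, 0.9962, 0], [0, 0, 1]]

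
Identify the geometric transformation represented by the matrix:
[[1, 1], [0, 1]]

This matrix represents: horizontal shear with factor 1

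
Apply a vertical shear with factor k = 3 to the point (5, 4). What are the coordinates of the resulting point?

Shear matrix for vertical shear with factor k = 3:
[[1, 0], [3, 1]]
Result: (5, 4) → (5, 19)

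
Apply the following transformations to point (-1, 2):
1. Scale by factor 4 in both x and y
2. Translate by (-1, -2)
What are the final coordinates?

Step 1: Scale (-1, 2) by 4 → (-4, 8)
Step 2: Translate by (-1, -2) → (-5, 6)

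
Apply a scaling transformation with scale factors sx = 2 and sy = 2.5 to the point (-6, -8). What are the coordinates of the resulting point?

Scaling matrix:
[[2, 0], [0, 2.50]]
Result: (-6 × 2, -8 × 2.5) = (-12, -20)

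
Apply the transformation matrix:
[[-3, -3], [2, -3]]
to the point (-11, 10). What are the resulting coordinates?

Matrix multiplication:
[[-3, -3], [2, -3]] × [-11, 10]ᵀ
= [(-3)(-11) + (-3)(10), (2)(-11) + (-3)(10)]ᵀ
= [3, -52]ᵀ
Result: (3, -52)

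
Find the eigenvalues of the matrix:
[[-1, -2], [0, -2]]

Characteristic equation: det(A - λI) = 0
λ² - (trace)λ + (det) = 0
trace = -1 + -2 = -3, det = (-1)(-2) - (-2)(0) = 2
λ² - (-3)λ + (2) = 0
λ = (-3 ± √((-3)² - 4·(2))) / 2 = (-3 ± √1) / 2
Solving: λ = -2, -1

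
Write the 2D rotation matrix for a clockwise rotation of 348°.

Rotation matrix formula: [[cos θ, -sin θ], [sin θ, cos θ]]
A clockwise rotation by 348° is equivalent to a counterclockwise rotation by -348°.
For θ = -348°:
cos(-348°) = 0.9781
sin(-348°) = 0.2079
Result: [[0.9781, -0.2079], [0.2079, 0.9781]]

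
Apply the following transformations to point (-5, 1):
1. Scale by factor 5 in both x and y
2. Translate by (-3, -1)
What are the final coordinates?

Step 1: Scale (-5, 1) by 5 → (-25, 5)
Step 2: Translate by (-3, -1) → (-28, 4)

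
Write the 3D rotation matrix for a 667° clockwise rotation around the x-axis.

Rotation matrix for clockwise 667° around x-axis:
A clockwise rotation by 667° is a counterclockwise rotation by -667°.
cos(-667°) = 0.6018, sin(-667°) = 0.7986
Result: [[1, 0, 0], [0, 0.6018, -0.7986], [0, 0.7986, 0.6018]]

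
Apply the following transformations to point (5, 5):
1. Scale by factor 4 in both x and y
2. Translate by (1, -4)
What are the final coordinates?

Step 1: Scale (5, 5) by 4 → (20, 20)
Step 2: Translate by (1, -4) → (21, 16)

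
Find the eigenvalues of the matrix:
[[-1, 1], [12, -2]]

Characteristic equation: det(A - λI) = 0
λ² - (trace)λ + (det) = 0
trace = -1 + -2 = -3, det = (-1)(-2) - (1)(12) = -10
λ² - (-3)λ + (-10) = 0
λ = (-3 ± √((-3)² - 4·(-10))) / 2 = (-3 ± √49) / 2
Solving: λ = -5, 2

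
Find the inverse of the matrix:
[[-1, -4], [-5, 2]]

For [[a,b],[c,d]], inverse = (1/det)·[[d,-b],[-c,a]]
det = (-1)(2) - (-4)(-5) = -2 - 20 = -22
Inverse = (1/-22)·[[2, 4], [5, -1]]
= [[-1/11, -2/11], [-5/22, 1/22]]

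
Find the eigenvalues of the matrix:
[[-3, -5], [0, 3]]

Characteristic equation: det(A - λI) = 0
λ² - (trace)λ + (det) = 0
trace = -3 + 3 = 0, det = (-3)(3) - (-5)(0) = -9
λ² - (0)λ + (-9) = 0
λ = (0 ± √((0)² - 4·(-9))) / 2 = (0 ± √36) / 2
Solving: λ = -3, 3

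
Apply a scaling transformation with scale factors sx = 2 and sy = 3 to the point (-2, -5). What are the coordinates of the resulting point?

Scaling matrix:
[[2, 0], [0, 3]]
Result: (-2 × 2, -5 × 3) = (-4, -15)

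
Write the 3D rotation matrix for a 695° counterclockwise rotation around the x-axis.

Rotation matrix for counterclockwise 695° around x-axis:
cos(695°) = 0.9063, sin(695°) = -0.4226
Result: [[1, 0, 0], [0, 0.9063, 0.4226], [0, -0.4226, 0.9063]]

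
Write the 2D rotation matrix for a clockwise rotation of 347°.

Rotation matrix formula: [[cos θ, -sin θ], [sin θ, cos θ]]
A clockwise rotation by 347° is equivalent to a counterclockwise rotation by -347°.
For θ = -347°:
cos(-347°) = 0.9744
sin(-347°) = 0.2250
Result: [[0.9744, -0.2250], [0.2250, 0.9744]]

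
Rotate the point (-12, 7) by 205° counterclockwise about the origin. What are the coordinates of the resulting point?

Rotation matrix for 205°: [[cos 205°, -sin 205°], [sin 205°, cos 205°]] ≈ [[-0.906308, 0.422618], [-0.422618, -0.906308]]
[[-0.906308, 0.422618], [-0.422618, -0.906308]] × [-12, 7]ᵀ ≈ [13.8340, -1.2727]ᵀ
Result: (13.8340, -1.2727)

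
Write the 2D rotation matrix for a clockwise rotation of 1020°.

Rotation matrix formula: [[cos θ, -sin θ], [sin θ, cos θ]]
A clockwise rotation by 1020° is equivalent to a counterclockwise rotation by -1020°.
For θ = -1020°:
cos(-1020°) = 1/2
sin(-1020°) = √3/2
Result: [[1/2, -√3/2], [√3/2, 1/2]]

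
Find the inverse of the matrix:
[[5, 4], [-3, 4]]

For [[a,b],[c,d]], inverse = (1/det)·[[d,-b],[-c,a]]
det = (5)(4) - (4)(-3) = 20 - -12 = 32
Inverse = (1/32)·[[4, -4], [3, 5]]
= [[1/8, -1/8], [3/32, 5/32]]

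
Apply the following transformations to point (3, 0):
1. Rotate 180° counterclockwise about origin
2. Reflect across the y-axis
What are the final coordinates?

Step 1: Rotate 180° → (-3, 0)
Step 2: Reflect across y-axis → (3, 0)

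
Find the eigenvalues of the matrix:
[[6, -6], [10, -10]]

Characteristic equation: det(A - λI) = 0
λ² - (trace)λ + (det) = 0
trace = 6 + -10 = -4, det = (6)(-10) - (-6)(10) = 0
λ² - (-4)λ + (0) = 0
λ = (-4 ± √((-4)² - 4·(0))) / 2 = (-4 ± √16) / 2
Solving: λ = -4, 0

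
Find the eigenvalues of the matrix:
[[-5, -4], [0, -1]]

Characteristic equation: det(A - λI) = 0
λ² - (trace)λ + (det) = 0
trace = -5 + -1 = -6, det = (-5)(-1) - (-4)(0) = 5
λ² - (-6)λ + (5) = 0
λ = (-6 ± √((-6)² - 4·(5))) / 2 = (-6 ± √16) / 2
Solving: λ = -5, -1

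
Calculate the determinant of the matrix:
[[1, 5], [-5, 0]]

For a 2×2 matrix [[a, b], [c, d]], det = ad - bc
det = (1)(0) - (5)(-5) = 0 - -25 = 25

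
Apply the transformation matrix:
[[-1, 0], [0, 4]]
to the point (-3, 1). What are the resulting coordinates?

Matrix multiplication:
[[-1, 0], [0, 4]] × [-3, 1]ᵀ
= [(-1)(-3) + (0)(1), (0)(-3) + (4)(1)]ᵀ
= [3, 4]ᵀ
Result: (3, 4)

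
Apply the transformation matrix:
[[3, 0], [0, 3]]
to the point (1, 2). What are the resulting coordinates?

Matrix multiplication:
[[3, 0], [0, 3]] × [1, 2]ᵀ
= [(3)(1) + (0)(2), (0)(1) + (3)(2)]ᵀ
= [3, 6]ᵀ
Result: (3, 6)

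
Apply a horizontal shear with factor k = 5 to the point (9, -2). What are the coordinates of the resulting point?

Shear matrix for horizontal shear with factor k = 5:
[[1, 5], [0, 1]]
Result: (9, -2) → (-1, -2)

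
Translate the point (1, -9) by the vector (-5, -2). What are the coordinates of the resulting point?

Translation by (-5, -2) (homogeneous matrix [[1, 0, -5], [0, 1, -2], [0, 0, 1]]):
x' = 1 + -5 = -4
y' = -9 + -2 = -11
Result: (-4, -11)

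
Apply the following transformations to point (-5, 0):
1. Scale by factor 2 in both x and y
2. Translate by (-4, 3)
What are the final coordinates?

Step 1: Scale (-5, 0) by 2 → (-10, 0)
Step 2: Translate by (-4, 3) → (-14, 3)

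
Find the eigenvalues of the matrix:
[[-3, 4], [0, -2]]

Characteristic equation: det(A - λI) = 0
λ² - (trace)λ + (det) = 0
trace = -3 + -2 = -5, det = (-3)(-2) - (4)(0) = 6
λ² - (-5)λ + (6) = 0
λ = (-5 ± √((-5)² - 4·(6))) / 2 = (-5 ± √1) / 2
Solving: λ = -3, -2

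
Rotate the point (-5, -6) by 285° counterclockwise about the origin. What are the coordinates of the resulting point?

Rotation matrix for 285°: [[cos 285°, -sin 285°], [sin 285°, cos 285°]] ≈ [[0.258819, 0.965926], [-0.965926, 0.258819]]
[[0.258819, 0.965926], [-0.965926, 0.258819]] × [-5, -6]ᵀ ≈ [-7.0897, 3.2767]ᵀ
Result: (-7.0897, 3.2767)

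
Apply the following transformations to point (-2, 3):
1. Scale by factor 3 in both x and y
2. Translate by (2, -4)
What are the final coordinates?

Step 1: Scale (-2, 3) by 3 → (-6, 9)
Step 2: Translate by (2, -4) → (-4, 5)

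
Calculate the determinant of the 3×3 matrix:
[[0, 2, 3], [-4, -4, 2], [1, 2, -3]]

Expansion along first row:
det = 0·det([[-4,2],[2,-3]]) - 2·det([[-4,2],[1,-3]]) + 3·det([[-4,-4],[1,2]])
    = 0·(-4·-3 - 2·2) - 2·(-4·-3 - 2·1) + 3·(-4·2 - -4·1)
    = 0·8 - 2·10 + 3·-4
    = 0 + -20 + -12 = -32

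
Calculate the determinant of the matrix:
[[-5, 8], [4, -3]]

For a 2×2 matrix [[a, b], [c, d]], det = ad - bc
det = (-5)(-3) - (8)(4) = 15 - 32 = -17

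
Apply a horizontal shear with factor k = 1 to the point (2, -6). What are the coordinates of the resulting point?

Shear matrix for horizontal shear with factor k = 1:
[[1, 1], [0, 1]]
Result: (2, -6) → (-4, -6)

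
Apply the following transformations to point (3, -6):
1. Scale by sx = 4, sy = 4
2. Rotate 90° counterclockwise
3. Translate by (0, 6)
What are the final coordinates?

Step 1: Scale → (12, -24)
Step 2: Rotate 90° → (24, 12)
Step 3: Translate → (24, 18)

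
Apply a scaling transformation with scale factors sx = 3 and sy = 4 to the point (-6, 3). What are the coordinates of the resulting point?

Scaling matrix:
[[3, 0], [0, 4]]
Result: (-6 × 3, 3 × 4) = (-18, 12)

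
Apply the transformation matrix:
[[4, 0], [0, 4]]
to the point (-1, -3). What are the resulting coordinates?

Matrix multiplication:
[[4, 0], [0, 4]] × [-1, -3]ᵀ
= [(4)(-1) + (0)(-3), (0)(-1) + (4)(-3)]ᵀ
= [-4, -12]ᵀ
Result: (-4, -12)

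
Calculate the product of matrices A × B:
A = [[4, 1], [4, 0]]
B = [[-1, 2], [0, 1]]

Matrix multiplication:
C[0][0] = 4×-1 + 1×0 = -4
C[0][1] = 4×2 + 1×1 = 9
C[1][0] = 4×-1 + 0×0 = -4
C[1][1] = 4×2 + 0×1 = 8
Result: [[-4, 9], [-4, 8]]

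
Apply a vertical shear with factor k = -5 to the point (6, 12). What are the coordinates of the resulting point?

Shear matrix for vertical shear with factor k = -5:
[[1, 0], [-5, 1]]
Result: (6, 12) → (6, -18)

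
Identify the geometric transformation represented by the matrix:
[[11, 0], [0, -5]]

This matrix represents: non-uniform scaling by sx = 11, sy = -5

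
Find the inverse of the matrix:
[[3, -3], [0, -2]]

For [[a,b],[c,d]], inverse = (1/det)·[[d,-b],[-c,a]]
det = (3)(-2) - (-3)(0) = -6 - 0 = -6
Inverse = (1/-6)·[[-2, 3], [0, 3]]
= [[1/3, -1/2], [0, -1/2]]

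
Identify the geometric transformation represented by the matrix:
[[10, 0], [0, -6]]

This matrix represents: non-uniform scaling by sx = 10, sy = -6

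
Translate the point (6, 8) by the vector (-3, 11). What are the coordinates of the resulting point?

Translation by (-3, 11) (homogeneous matrix [[1, 0, -3], [0, 1, 11], [0, 0, 1]]):
x' = 6 + -3 = 3
y' = 8 + 11 = 19
Result: (3, 19)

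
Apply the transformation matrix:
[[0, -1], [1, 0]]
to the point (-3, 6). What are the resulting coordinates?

Matrix multiplication:
[[0, -1], [1, 0]] × [-3, 6]ᵀ
= [(0)(-3) + (-1)(6), (1)(-3) + (0)(6)]ᵀ
= [-6, -3]ᵀ
Result: (-6, -3)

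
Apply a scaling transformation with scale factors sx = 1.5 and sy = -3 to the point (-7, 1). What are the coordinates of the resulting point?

Scaling matrix:
[[1.50, 0], [0, -3]]
Result: (-7 × 1.5, 1 × -3) = (-10.5, -3)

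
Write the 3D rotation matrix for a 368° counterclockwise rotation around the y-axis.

Rotation matrix for counterclockwise 368° around y-axis:
cos(368°) = 0.9903, sin(368°) = 0.1392
Result: [[0.9903, 0, 0.1392], [0, 1, 0], [-0.1392, 0, 0.9903]]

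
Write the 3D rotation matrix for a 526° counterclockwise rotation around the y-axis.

Rotation matrix for counterclockwise 526° around y-axis:
cos(526°) = -0.9703, sin(526°) = 0.2419
Result: [[-0.9703, 0, 0.2419], [0, 1, 0], [-0.2419, 0, -0.9703]]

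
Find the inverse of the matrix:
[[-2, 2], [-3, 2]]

For [[a,b],[c,d]], inverse = (1/det)·[[d,-b],[-c,a]]
det = (-2)(2) - (2)(-3) = -4 - -6 = 2
Inverse = (1/2)·[[2, -2], [3, -2]]
= [[1, -1], [3/2, -1]]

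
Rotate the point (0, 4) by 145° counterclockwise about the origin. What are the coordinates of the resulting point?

Rotation matrix for 145°: [[cos 145°, -sin 145°], [sin 145°, cos 145°]] ≈ [[-0.819152, -0.573576], [0.573576, -0.819152]]
[[-0.819152, -0.573576], [0.573576, -0.819152]] × [0, 4]ᵀ ≈ [-2.2943, -3.2766]ᵀ
Result: (-2.2943, -3.2766)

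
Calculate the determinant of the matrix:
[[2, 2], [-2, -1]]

For a 2×2 matrix [[a, b], [c, d]], det = ad - bc
det = (2)(-1) - (2)(-2) = -2 - -4 = 2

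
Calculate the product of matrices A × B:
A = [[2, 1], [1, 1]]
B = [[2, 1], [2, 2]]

Matrix multiplication:
C[0][0] = 2×2 + 1×2 = 6
C[0][1] = 2×1 + 1×2 = 4
C[1][0] = 1×2 + 1×2 = 4
C[1][1] = 1×1 + 1×2 = 3
Result: [[6, 4], [4, 3]]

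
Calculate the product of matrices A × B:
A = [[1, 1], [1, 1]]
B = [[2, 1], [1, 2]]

Matrix multiplication:
C[0][0] = 1×2 + 1×1 = 3
C[0][1] = 1×1 + 1×2 = 3
C[1][0] = 1×2 + 1×1 = 3
C[1][1] = 1×1 + 1×2 = 3
Result: [[3, 3], [3, 3]]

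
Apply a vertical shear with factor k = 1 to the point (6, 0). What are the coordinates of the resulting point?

Shear matrix for vertical shear with factor k = 1:
[[1, 0], [1, 1]]
Result: (6, 0) → (6, 6)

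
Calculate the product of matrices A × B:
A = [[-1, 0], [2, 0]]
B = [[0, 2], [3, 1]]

Matrix multiplication:
C[0][0] = -1×0 + 0×3 = 0
C[0][1] = -1×2 + 0×1 = -2
C[1][0] = 2×0 + 0×3 = 0
C[1][1] = 2×2 + 0×1 = 4
Result: [[0, -2], [0, 4]]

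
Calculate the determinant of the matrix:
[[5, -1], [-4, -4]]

For a 2×2 matrix [[a, b], [c, d]], det = ad - bc
det = (5)(-4) - (-1)(-4) = -20 - 4 = -24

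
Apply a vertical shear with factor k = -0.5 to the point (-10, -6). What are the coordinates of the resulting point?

Shear matrix for vertical shear with factor k = -0.5:
[[1, 0], [-0.50, 1]]
Result: (-10, -6) → (-10, -1)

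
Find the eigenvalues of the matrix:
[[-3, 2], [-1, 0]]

Characteristic equation: det(A - λI) = 0
λ² - (trace)λ + (det) = 0
trace = -3 + 0 = -3, det = (-3)(0) - (2)(-1) = 2
λ² - (-3)λ + (2) = 0
λ = (-3 ± √((-3)² - 4·(2))) / 2 = (-3 ± √1) / 2
Solving: λ = -2, -1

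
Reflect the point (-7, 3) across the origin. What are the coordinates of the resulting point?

Reflection across origin: (-7, 3) → (7, -3)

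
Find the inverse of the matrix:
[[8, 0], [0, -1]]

For [[a,b],[c,d]], inverse = (1/det)·[[d,-b],[-c,a]]
det = (8)(-1) - (0)(0) = -8 - 0 = -8
Inverse = (1/-8)·[[-1, 0], [0, 8]]
= [[1/8, 0], [0, -1]]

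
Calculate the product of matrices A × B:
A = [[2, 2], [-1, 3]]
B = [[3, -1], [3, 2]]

Matrix multiplication:
C[0][0] = 2×3 + 2×3 = 12
C[0][1] = 2×-1 + 2×2 = 2
C[1][0] = -1×3 + 3×3 = 6
C[1][1] = -1×-1 + 3×2 = 7
Result: [[12, 2], [6, 7]]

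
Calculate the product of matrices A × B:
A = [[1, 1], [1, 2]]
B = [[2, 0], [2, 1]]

Matrix multiplication:
C[0][0] = 1×2 + 1×2 = 4
C[0][1] = 1×0 + 1×1 = 1
C[1][0] = 1×2 + 2×2 = 6
C[1][1] = 1×0 + 2×1 = 2
Result: [[4, 1], [6, 2]]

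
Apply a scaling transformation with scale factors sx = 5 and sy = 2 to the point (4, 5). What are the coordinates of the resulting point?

Scaling matrix:
[[5, 0], [0, 2]]
Result: (4 × 5, 5 × 2) = (20, 10)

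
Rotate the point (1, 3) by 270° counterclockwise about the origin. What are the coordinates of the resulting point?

Rotation matrix for 270°: [[cos 270°, -sin 270°], [sin 270°, cos 270°]] = [[0, 1], [-1, 0]]
[[0, 1], [-1, 0]] × [1, 3]ᵀ = [3, -1]ᵀ
Result: (3, -1)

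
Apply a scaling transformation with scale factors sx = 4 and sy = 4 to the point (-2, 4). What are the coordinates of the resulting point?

Scaling matrix:
[[4, 0], [0, 4]]
Result: (-2 × 4, 4 × 4) = (-8, 16)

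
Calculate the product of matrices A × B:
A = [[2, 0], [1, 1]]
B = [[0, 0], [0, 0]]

Matrix multiplication:
C[0][0] = 2×0 + 0×0 = 0
C[0][1] = 2×0 + 0×0 = 0
C[1][0] = 1×0 + 1×0 = 0
C[1][1] = 1×0 + 1×0 = 0
Result: [[0, 0], [0, 0]]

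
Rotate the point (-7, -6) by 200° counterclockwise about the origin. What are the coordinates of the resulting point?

Rotation matrix for 200°: [[cos 200°, -sin 200°], [sin 200°, cos 200°]] ≈ [[-0.939693, 0.342020], [-0.342020, -0.939693]]
[[-0.939693, 0.342020], [-0.342020, -0.939693]] × [-7, -6]ᵀ ≈ [4.5257, 8.0323]ᵀ
Result: (4.5257, 8.0323)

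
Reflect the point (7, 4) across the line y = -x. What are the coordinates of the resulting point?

Reflection across line y = -x: (7, 4) → (-4, -7)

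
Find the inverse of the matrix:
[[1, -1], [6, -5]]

For [[a,b],[c,d]], inverse = (1/det)·[[d,-b],[-c,a]]
det = (1)(-5) - (-1)(6) = -5 - -6 = 1
Inverse = [[-5, 1], [-6, 1]]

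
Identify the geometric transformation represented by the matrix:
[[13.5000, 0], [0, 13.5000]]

This matrix represents: uniform scaling by factor 13.5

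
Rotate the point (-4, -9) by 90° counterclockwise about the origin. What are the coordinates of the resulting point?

Rotation matrix for 90°: [[cos 90°, -sin 90°], [sin 90°, cos 90°]] = [[0, -1], [1, 0]]
[[0, -1], [1, 0]] × [-4, -9]ᵀ = [9, -4]ᵀ
Result: (9, -4)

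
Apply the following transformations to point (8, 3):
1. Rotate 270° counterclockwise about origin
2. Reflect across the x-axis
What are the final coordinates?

Step 1: Rotate 270° → (3, -8)
Step 2: Reflect across x-axis → (3, 8)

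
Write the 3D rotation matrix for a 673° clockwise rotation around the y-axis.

Rotation matrix for clockwise 673° around y-axis:
A clockwise rotation by 673° is a counterclockwise rotation by -673°.
cos(-673°) = 0.6820, sin(-673°) = 0.7314
Result: [[0.6820, 0, 0.7314], [0, 1, 0], [-0.7314, 0, 0.6820]]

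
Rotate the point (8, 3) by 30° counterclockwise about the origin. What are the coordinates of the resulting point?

Rotation matrix for 30°: [[cos 30°, -sin 30°], [sin 30°, cos 30°]] ≈ [[0.866025, -0.500000], [0.500000, 0.866025]]
[[0.866025, -0.500000], [0.500000, 0.866025]] × [8, 3]ᵀ ≈ [5.4282, 6.5981]ᵀ
Result: (5.4282, 6.5981)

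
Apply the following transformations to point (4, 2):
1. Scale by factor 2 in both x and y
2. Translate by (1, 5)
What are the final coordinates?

Step 1: Scale (4, 2) by 2 → (8, 4)
Step 2: Translate by (1, 5) → (9, 9)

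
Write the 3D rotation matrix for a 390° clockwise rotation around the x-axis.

Rotation matrix for clockwise 390° around x-axis:
A clockwise rotation by 390° is a counterclockwise rotation by -390°.
cos(-390°) = √3/2, sin(-390°) = -1/2
Result: [[1, 0, 0], [0, √3/2, 1/2], [0, -1/2, √3/2]]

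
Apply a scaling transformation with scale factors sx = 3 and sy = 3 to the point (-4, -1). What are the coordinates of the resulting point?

Scaling matrix:
[[3, 0], [0, 3]]
Result: (-4 × 3, -1 × 3) = (-12, -3)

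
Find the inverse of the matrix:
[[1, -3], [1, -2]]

For [[a,b],[c,d]], inverse = (1/det)·[[d,-b],[-c,a]]
det = (1)(-2) - (-3)(1) = -2 - -3 = 1
Inverse = [[-2, 3], [-1, 1]]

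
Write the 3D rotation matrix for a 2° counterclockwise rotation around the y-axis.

Rotation matrix for counterclockwise 2° around y-axis:
cos(2°) = 0.9994, sin(2°) = 0.0349
Result: [[0.9994, 0, 0.0349], [0, 1, 0], [-0.0349, 0, 0.9994]]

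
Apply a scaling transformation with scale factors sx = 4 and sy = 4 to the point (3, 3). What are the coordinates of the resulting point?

Scaling matrix:
[[4, 0], [0, 4]]
Result: (3 × 4, 3 × 4) = (12, 12)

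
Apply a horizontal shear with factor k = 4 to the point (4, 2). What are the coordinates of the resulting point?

Shear matrix for horizontal shear with factor k = 4:
[[1, 4], [0, 1]]
Result: (4, 2) → (12, 2)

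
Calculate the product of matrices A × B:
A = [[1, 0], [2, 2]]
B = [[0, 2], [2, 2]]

Matrix multiplication:
C[0][0] = 1×0 + 0×2 = 0
C[0][1] = 1×2 + 0×2 = 2
C[1][0] = 2×0 + 2×2 = 4
C[1][1] = 2×2 + 2×2 = 8
Result: [[0, 2], [4, 8]]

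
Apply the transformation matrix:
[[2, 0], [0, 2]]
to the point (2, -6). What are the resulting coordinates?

Matrix multiplication:
[[2, 0], [0, 2]] × [2, -6]ᵀ
= [(2)(2) + (0)(-6), (0)(2) + (2)(-6)]ᵀ
= [4, -12]ᵀ
Result: (4, -12)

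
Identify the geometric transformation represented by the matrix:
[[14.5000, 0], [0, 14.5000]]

This matrix represents: uniform scaling by factor 14.5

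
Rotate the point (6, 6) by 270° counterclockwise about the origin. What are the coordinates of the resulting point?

Rotation matrix for 270°: [[cos 270°, -sin 270°], [sin 270°, cos 270°]] = [[0, 1], [-1, 0]]
[[0, 1], [-1, 0]] × [6, 6]ᵀ = [6, -6]ᵀ
Result: (6, -6)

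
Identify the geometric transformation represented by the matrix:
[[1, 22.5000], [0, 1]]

This matrix represents: horizontal shear with factor 22.5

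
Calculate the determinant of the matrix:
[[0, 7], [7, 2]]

For a 2×2 matrix [[a, b], [c, d]], det = ad - bc
det = (0)(2) - (7)(7) = 0 - 49 = -49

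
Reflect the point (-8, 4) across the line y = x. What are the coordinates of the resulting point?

Reflection across line y = x: (-8, 4) → (4, -8)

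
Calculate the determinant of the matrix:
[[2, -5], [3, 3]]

For a 2×2 matrix [[a, b], [c, d]], det = ad - bc
det = (2)(3) - (-5)(3) = 6 - -15 = 21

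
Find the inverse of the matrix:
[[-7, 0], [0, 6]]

For [[a,b],[c,d]], inverse = (1/det)·[[d,-b],[-c,a]]
det = (-7)(6) - (0)(0) = -42 - 0 = -42
Inverse = (1/-42)·[[6, 0], [0, -7]]
= [[-1/7, 0], [0, 1/6]]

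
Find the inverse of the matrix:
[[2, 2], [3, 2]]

For [[a,b],[c,d]], inverse = (1/det)·[[d,-b],[-c,a]]
det = (2)(2) - (2)(3) = 4 - 6 = -2
Inverse = (1/-2)·[[2, -2], [-3, 2]]
= [[-1, 1], [3/2, -1]]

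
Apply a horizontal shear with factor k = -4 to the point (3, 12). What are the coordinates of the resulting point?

Shear matrix for horizontal shear with factor k = -4:
[[1, -4], [0, 1]]
Result: (3, 12) → (-45, 12)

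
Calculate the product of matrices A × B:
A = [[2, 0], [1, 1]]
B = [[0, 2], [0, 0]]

Matrix multiplication:
C[0][0] = 2×0 + 0×0 = 0
C[0][1] = 2×2 + 0×0 = 4
C[1][0] = 1×0 + 1×0 = 0
C[1][1] = 1×2 + 1×0 = 2
Result: [[0, 4], [0, 2]]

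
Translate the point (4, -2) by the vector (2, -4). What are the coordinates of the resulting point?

Translation by (2, -4) (homogeneous matrix [[1, 0, 2], [0, 1, -4], [0, 0, 1]]):
x' = 4 + 2 = 6
y' = -2 + -4 = -6
Result: (6, -6)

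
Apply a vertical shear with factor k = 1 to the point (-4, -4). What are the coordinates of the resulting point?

Shear matrix for vertical shear with factor k = 1:
[[1, 0], [1, 1]]
Result: (-4, -4) → (-4, -8)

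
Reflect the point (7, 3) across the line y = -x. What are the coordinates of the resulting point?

Reflection across line y = -x: (7, 3) → (-3, -7)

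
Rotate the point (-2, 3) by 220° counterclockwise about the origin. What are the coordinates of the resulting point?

Rotation matrix for 220°: [[cos 220°, -sin 220°], [sin 220°, cos 220°]] ≈ [[-0.766044, 0.642788], [-0.642788, -0.766044]]
[[-0.766044, 0.642788], [-0.642788, -0.766044]] × [-2, 3]ᵀ ≈ [3.4605, -1.0126]ᵀ
Result: (3.4605, -1.0126)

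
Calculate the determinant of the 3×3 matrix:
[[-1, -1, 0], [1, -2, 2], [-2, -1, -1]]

Expansion along first row:
det = -1·det([[-2,2],[-1,-1]]) - -1·det([[1,2],[-2,-1]]) + 0·det([[1,-2],[-2,-1]])
    = -1·(-2·-1 - 2·-1) - -1·(1·-1 - 2·-2) + 0·(1·-1 - -2·-2)
    = -1·4 - -1·3 + 0·-5
    = -4 + 3 + 0 = -1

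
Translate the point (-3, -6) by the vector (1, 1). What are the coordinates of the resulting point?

Translation by (1, 1) (homogeneous matrix [[1, 0, 1], [0, 1, 1], [0, 0, 1]]):
x' = -3 + 1 = -2
y' = -6 + 1 = -5
Result: (-2, -5)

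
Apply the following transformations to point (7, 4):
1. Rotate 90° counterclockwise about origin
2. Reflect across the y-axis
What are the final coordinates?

Step 1: Rotate 90° → (-4, 7)
Step 2: Reflect across y-axis → (4, 7)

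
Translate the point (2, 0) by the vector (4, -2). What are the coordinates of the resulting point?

Translation by (4, -2) (homogeneous matrix [[1, 0, 4], [0, 1, -2], [0, 0, 1]]):
x' = 2 + 4 = 6
y' = 0 + -2 = -2
Result: (6, -2)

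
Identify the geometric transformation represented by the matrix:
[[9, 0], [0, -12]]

This matrix represents: non-uniform scaling by sx = 9, sy = -12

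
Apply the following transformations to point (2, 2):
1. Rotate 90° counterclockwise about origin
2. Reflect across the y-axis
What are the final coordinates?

Step 1: Rotate 90° → (-2, 2)
Step 2: Reflect across y-axis → (2, 2)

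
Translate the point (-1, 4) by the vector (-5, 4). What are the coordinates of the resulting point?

Translation by (-5, 4) (homogeneous matrix [[1, 0, -5], [0, 1, 4], [0, 0, 1]]):
x' = -1 + -5 = -6
y' = 4 + 4 = 8
Result: (-6, 8)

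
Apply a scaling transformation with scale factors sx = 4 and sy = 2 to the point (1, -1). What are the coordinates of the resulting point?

Scaling matrix:
[[4, 0], [0, 2]]
Result: (1 × 4, -1 × 2) = (4, -2)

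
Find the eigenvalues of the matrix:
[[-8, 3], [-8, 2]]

Characteristic equation: det(A - λI) = 0
λ² - (trace)λ + (det) = 0
trace = -8 + 2 = -6, det = (-8)(2) - (3)(-8) = 8
λ² - (-6)λ + (8) = 0
λ = (-6 ± √((-6)² - 4·(8))) / 2 = (-6 ± √4) / 2
Solving: λ = -4, -2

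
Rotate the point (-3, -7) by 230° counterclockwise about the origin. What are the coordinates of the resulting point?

Rotation matrix for 230°: [[cos 230°, -sin 230°], [sin 230°, cos 230°]] ≈ [[-0.642788, 0.766044], [-0.766044, -0.642788]]
[[-0.642788, 0.766044], [-0.766044, -0.642788]] × [-3, -7]ᵀ ≈ [-3.4339, 6.7976]ᵀ
Result: (-3.4339, 6.7976)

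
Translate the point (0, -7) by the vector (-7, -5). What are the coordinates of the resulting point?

Translation by (-7, -5) (homogeneous matrix [[1, 0, -7], [0, 1, -5], [0, 0, 1]]):
x' = 0 + -7 = -7
y' = -7 + -5 = -12
Result: (-7, -12)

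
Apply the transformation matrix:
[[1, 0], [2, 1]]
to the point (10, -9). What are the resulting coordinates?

Matrix multiplication:
[[1, 0], [2, 1]] × [10, -9]ᵀ
= [(1)(10) + (0)(-9), (2)(10) + (1)(-9)]ᵀ
= [10, 11]ᵀ
Result: (10, 11)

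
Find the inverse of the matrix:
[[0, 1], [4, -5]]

For [[a,b],[c,d]], inverse = (1/det)·[[d,-b],[-c,a]]
det = (0)(-5) - (1)(4) = 0 - 4 = -4
Inverse = (1/-4)·[[-5, -1], [-4, 0]]
= [[5/4, 1/4], [1, 0]]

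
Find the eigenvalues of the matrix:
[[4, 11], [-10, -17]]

Characteristic equation: det(A - λI) = 0
λ² - (trace)λ + (det) = 0
trace = 4 + -17 = -13, det = (4)(-17) - (11)(-10) = 42
λ² - (-13)λ + (42) = 0
λ = (-13 ± √((-13)² - 4·(42))) / 2 = (-13 ± √1) / 2
Solving: λ = -7, -6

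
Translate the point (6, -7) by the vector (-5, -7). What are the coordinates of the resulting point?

Translation by (-5, -7) (homogeneous matrix [[1, 0, -5], [0, 1, -7], [0, 0, 1]]):
x' = 6 + -5 = 1
y' = -7 + -7 = -14
Result: (1, -14)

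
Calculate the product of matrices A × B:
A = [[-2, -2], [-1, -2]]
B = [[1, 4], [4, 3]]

Matrix multiplication:
C[0][0] = -2×1 + -2×4 = -10
C[0][1] = -2×4 + -2×3 = -14
C[1][0] = -1×1 + -2×4 = -9
C[1][1] = -1×4 + -2×3 = -10
Result: [[-10, -14], [-9, -10]]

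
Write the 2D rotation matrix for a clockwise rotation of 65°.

Rotation matrix formula: [[cos θ, -sin θ], [sin θ, cos θ]]
A clockwise rotation by 65° is equivalent to a counterclockwise rotation by -65°.
For θ = -65°:
cos(-65°) = 0.4226
sin(-65°) = -0.9063
Result: [[0.4226, 0.9063], [-0.9063, 0.4226]]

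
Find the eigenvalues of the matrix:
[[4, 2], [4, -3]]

Characteristic equation: det(A - λI) = 0
λ² - (trace)λ + (det) = 0
trace = 4 + -3 = 1, det = (4)(-3) - (2)(4) = -20
λ² - (1)λ + (-20) = 0
λ = (1 ± √((1)² - 4·(-20))) / 2 = (1 ± √81) / 2
Solving: λ = -4, 5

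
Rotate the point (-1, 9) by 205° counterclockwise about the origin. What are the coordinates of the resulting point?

Rotation matrix for 205°: [[cos 205°, -sin 205°], [sin 205°, cos 205°]] ≈ [[-0.906308, 0.422618], [-0.422618, -0.906308]]
[[-0.906308, 0.422618], [-0.422618, -0.906308]] × [-1, 9]ᵀ ≈ [4.7099, -7.7342]ᵀ
Result: (4.7099, -7.7342)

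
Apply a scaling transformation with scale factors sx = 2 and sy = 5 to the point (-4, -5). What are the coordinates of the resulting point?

Scaling matrix:
[[2, 0], [0, 5]]
Result: (-4 × 2, -5 × 5) = (-8, -25)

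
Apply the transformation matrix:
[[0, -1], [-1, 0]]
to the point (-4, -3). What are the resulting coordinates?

Matrix multiplication:
[[0, -1], [-1, 0]] × [-4, -3]ᵀ
= [(0)(-4) + (-1)(-3), (-1)(-4) + (0)(-3)]ᵀ
= [3, 4]ᵀ
Result: (3, 4)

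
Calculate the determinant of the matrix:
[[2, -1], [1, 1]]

For a 2×2 matrix [[a, b], [c, d]], det = ad - bc
det = (2)(1) - (-1)(1) = 2 - -1 = 3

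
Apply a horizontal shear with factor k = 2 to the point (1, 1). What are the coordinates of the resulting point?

Shear matrix for horizontal shear with factor k = 2:
[[1, 2], [0, 1]]
Result: (1, 1) → (3, 1)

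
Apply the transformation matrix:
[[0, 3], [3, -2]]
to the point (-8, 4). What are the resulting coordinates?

Matrix multiplication:
[[0, 3], [3, -2]] × [-8, 4]ᵀ
= [(0)(-8) + (3)(4), (3)(-8) + (-2)(4)]ᵀ
= [12, -32]ᵀ
Result: (12, -32)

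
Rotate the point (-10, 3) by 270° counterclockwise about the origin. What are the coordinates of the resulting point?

Rotation matrix for 270°: [[cos 270°, -sin 270°], [sin 270°, cos 270°]] = [[0, 1], [-1, 0]]
[[0, 1], [-1, 0]] × [-10, 3]ᵀ = [3, 10]ᵀ
Result: (3, 10)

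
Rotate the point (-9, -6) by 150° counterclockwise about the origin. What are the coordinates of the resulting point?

Rotation matrix for 150°: [[cos 150°, -sin 150°], [sin 150°, cos 150°]] ≈ [[-0.866025, -0.500000], [0.500000, -0.866025]]
[[-0.866025, -0.500000], [0.500000, -0.866025]] × [-9, -6]ᵀ ≈ [10.7942, 0.6962]ᵀ
Result: (10.7942, 0.6962)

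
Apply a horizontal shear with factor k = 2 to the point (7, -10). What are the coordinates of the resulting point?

Shear matrix for horizontal shear with factor k = 2:
[[1, 2], [0, 1]]
Result: (7, -10) → (-13, -10)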